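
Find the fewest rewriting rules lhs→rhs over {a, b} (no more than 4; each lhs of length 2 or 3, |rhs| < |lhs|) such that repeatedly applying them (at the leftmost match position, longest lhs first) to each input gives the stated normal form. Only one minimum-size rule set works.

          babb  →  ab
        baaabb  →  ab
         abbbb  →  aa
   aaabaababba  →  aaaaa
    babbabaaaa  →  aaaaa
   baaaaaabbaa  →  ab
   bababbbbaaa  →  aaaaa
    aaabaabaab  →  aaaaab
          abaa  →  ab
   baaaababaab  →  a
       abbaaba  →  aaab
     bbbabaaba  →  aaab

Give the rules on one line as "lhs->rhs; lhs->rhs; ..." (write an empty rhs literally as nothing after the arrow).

  | babb => bbb => ab
  | baaabb => baabb => babb => bbb => ab
  | abbbb => aabb => aa
  | aaabaababba => aaabababba => aaabbabba => aaaabba => aaaaa

ba->b; bb->; bbb->ab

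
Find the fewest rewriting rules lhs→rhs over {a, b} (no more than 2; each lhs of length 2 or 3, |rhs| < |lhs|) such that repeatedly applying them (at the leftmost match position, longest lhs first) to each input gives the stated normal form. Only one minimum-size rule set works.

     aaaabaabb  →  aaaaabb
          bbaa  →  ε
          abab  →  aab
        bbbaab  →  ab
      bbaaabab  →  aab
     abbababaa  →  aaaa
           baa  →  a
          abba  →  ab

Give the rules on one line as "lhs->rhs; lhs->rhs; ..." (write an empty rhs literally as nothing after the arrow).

  | aaaabaabb => aaaaabb
  | bbaa => ba => ε
  | abab => aab
  | bbbaab => bbab => bab => ab

ba->; bab->ab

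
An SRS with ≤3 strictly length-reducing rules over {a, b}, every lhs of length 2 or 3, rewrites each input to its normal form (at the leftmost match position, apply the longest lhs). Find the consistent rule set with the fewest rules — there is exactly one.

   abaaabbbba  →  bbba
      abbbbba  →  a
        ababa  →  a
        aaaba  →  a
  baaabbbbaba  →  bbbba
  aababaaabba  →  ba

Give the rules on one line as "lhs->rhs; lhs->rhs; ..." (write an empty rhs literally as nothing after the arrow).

  | abaaabbbba => aaaabbbba => aaabbbba => aabbbba => bbba
  | abbbbba => abbbba => abbba => abba => aba => aa => a
  | ababa => aaba => a
  | aaaba => aaba => a

aa->a; aab->; ab->a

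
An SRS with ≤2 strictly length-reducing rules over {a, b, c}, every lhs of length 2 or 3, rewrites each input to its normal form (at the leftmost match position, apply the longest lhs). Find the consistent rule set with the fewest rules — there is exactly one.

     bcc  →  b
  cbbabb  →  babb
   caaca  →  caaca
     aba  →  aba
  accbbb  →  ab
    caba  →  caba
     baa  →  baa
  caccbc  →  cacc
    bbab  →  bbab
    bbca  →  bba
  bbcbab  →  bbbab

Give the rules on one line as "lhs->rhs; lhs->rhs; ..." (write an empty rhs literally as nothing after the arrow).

bc->b; cb->

  | bcc => bc => b
  | cbbabb => babb
  | caaca
  | aba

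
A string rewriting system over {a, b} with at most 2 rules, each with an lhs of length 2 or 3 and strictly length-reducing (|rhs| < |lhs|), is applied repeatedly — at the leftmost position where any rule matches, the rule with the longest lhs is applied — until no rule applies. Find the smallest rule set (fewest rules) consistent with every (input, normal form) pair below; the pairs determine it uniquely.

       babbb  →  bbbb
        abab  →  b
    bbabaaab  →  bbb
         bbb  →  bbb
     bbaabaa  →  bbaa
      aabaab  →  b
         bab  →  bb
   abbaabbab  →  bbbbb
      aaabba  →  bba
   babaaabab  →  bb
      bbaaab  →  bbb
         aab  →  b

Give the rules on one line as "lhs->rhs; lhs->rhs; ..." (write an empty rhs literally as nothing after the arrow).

  | babbb => bbbb
  | abab => b
  | bbabaaab => bbaab => bbab => bbb
  | bbb

ab->b; aba->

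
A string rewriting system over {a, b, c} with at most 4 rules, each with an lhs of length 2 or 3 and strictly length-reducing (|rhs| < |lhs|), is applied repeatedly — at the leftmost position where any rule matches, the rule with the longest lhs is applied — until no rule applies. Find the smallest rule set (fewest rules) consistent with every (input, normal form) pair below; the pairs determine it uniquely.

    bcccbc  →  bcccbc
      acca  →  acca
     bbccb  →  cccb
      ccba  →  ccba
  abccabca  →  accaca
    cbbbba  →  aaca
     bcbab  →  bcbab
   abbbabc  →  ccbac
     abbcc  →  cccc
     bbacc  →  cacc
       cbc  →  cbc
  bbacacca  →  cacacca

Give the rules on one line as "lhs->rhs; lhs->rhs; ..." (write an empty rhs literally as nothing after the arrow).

  | bcccbc
  | acca
  | bbccb => cccb
  | ccba

abb->cc; abc->ac; bb->c; cbb->ac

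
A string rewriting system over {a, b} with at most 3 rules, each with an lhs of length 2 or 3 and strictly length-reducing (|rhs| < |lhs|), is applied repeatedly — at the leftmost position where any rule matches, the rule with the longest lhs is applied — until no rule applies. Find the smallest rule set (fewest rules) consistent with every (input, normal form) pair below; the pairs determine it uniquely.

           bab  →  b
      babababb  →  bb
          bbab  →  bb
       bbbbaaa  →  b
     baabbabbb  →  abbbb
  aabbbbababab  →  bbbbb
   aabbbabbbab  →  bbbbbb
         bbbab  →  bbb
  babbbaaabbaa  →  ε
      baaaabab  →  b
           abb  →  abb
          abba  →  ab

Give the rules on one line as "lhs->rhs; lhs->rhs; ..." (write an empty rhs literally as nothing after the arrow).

aa->b; ba->

  | bab => b
  | babababb => bababb => babb => bb
  | bbab => bb
  | bbbbaaa => bbbaa => bba => b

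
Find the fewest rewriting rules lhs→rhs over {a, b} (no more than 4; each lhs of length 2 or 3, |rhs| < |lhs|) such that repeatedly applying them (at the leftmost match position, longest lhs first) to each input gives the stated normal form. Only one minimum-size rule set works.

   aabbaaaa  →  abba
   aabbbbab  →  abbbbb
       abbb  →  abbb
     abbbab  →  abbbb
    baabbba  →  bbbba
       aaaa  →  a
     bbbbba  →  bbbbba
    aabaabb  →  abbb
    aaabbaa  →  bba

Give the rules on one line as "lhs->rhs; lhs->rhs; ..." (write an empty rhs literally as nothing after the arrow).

aa->a; aaa->; bab->bb

  | aabbaaaa => abbaaaa => abba
  | aabbbbab => abbbbab => abbbbb
  | abbb
  | abbbab => abbbb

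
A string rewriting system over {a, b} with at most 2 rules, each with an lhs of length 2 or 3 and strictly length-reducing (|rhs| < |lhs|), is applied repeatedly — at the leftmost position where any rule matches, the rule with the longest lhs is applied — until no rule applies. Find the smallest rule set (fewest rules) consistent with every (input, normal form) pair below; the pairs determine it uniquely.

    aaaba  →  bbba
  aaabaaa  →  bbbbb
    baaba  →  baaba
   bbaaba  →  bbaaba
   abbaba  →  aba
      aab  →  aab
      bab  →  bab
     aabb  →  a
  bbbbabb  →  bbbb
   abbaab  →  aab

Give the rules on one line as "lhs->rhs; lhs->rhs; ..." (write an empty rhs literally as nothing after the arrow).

  | aaaba => bbba
  | aaabaaa => bbbaaa => bbbbb
  | baaba
  | bbaaba

aaa->bb; abb->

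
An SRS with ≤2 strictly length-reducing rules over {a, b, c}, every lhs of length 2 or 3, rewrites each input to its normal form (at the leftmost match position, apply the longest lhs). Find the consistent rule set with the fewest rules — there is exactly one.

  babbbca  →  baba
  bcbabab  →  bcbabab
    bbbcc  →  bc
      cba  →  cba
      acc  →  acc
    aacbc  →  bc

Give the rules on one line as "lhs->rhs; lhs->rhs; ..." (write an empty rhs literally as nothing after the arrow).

  | babbbca => baba
  | bcbabab
  | bbbcc => bc
  | cba

aac->; bbc->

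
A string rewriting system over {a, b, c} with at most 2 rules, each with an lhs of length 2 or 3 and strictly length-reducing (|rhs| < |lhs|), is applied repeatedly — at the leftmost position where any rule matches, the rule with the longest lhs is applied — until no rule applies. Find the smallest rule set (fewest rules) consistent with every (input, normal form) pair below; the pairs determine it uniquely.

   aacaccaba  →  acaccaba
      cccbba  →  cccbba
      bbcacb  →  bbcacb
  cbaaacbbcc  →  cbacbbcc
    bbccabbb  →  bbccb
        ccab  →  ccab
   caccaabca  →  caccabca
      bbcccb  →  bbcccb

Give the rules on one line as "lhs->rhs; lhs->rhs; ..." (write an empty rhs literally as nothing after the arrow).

  | aacaccaba => acaccaba
  | cccbba
  | bbcacb
  | cbaaacbbcc => cbaacbbcc => cbacbbcc

aa->a; abb->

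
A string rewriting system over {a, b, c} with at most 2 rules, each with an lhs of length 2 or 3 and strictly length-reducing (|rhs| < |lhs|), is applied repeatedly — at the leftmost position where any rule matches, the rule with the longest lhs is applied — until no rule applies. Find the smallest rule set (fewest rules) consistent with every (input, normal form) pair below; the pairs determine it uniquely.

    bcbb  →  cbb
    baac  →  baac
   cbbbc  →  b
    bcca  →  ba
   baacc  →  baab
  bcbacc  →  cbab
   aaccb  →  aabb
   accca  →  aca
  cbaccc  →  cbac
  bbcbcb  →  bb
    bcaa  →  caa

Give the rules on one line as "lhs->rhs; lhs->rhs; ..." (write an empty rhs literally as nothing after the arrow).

bc->c; cc->b

  | bcbb => cbb
  | baac
  | cbbbc => cbbc => cbc => cc => b
  | bcca => cca => ba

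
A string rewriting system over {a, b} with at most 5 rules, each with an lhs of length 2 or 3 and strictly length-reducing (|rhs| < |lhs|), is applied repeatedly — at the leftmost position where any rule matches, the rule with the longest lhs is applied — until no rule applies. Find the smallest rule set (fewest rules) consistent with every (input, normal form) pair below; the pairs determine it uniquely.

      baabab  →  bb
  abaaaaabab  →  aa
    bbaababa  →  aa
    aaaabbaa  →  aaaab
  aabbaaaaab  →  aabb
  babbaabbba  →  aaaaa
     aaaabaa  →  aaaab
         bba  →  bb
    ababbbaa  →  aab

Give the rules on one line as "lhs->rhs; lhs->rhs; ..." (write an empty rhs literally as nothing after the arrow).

  | baabab => bab => bb
  | abaaaaabab => abaaaabab => abaaabab => abaabab => ababab => abbab => abbb => aa
  | bbaababa => bbaba => bbba => aa
  | aaaabbaa => aaaab

aba->ab; ba->b; baa->; bbb->a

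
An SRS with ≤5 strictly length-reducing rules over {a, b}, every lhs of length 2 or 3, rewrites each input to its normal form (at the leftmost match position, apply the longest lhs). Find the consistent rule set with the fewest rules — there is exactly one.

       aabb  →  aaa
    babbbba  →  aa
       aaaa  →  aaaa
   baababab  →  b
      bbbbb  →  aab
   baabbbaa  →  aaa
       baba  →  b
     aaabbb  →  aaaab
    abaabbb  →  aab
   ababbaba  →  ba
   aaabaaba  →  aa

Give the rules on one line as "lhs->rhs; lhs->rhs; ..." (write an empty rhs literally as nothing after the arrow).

  | aabb => aaa
  | babbbba => baabba => aabba => aa
  | aaaa
  | baababab => aababab => abab => b

aba->; baa->aa; bb->a; bba->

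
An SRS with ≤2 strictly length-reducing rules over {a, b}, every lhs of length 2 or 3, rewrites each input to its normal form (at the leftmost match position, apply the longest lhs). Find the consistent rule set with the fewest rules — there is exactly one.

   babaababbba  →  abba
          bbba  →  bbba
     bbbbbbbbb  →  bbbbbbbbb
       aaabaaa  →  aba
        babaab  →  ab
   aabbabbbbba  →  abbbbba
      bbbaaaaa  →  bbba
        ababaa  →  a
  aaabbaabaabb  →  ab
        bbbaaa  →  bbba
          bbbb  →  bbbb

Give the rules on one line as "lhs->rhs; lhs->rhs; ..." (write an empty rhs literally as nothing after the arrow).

aa->a; bab->

  | babaababbba => aababbba => ababbba => abba
  | bbba
  | bbbbbbbbb
  | aaabaaa => aabaaa => abaaa => abaa => aba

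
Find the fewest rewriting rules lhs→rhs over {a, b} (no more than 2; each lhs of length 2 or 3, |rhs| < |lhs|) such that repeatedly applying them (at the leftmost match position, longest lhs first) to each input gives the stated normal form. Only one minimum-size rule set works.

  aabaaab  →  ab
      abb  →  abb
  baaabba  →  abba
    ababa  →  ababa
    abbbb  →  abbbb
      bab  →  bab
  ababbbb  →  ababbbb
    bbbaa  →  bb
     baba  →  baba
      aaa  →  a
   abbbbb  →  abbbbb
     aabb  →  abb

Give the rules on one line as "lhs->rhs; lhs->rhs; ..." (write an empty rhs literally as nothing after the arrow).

  | aabaaab => abaaab => aab => ab
  | abb
  | baaabba => abba
  | ababa

aa->a; baa->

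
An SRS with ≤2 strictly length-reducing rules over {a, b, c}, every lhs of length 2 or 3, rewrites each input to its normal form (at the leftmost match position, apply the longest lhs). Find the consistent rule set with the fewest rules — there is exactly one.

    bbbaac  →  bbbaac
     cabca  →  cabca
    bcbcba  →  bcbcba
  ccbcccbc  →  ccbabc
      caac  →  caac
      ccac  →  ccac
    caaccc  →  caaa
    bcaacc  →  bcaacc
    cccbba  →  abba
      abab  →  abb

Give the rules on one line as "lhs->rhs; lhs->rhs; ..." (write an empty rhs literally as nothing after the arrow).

  | bbbaac
  | cabca
  | bcbcba
  | ccbcccbc => ccbabc

aba->ab; ccc->a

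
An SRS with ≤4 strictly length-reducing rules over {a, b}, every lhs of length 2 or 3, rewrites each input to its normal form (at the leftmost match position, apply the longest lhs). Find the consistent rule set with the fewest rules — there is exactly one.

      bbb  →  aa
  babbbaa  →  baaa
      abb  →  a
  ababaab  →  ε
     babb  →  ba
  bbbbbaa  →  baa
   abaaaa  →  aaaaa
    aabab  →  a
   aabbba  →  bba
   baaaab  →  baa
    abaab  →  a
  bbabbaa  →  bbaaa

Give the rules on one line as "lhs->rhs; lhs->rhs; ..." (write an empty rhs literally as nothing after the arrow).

aab->; ab->a; bbb->aa

  | bbb => aa
  | babbbaa => babbaa => babaa => baaa
  | abb => ab => a
  | ababaab => aabaab => aab => ε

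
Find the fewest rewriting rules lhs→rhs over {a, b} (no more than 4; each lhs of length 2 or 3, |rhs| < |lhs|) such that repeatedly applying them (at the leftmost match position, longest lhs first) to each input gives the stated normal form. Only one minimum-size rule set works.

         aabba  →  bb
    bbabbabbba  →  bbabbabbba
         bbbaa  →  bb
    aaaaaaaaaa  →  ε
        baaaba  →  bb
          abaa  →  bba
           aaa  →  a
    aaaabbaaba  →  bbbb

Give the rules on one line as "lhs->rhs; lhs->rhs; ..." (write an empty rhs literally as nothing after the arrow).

aa->; aab->a; aba->bb; baa->

  | aabba => aba => bb
  | bbabbabbba
  | bbbaa => bb
  | aaaaaaaaaa => aaaaaaaa => aaaaaa => aaaa => aa => ε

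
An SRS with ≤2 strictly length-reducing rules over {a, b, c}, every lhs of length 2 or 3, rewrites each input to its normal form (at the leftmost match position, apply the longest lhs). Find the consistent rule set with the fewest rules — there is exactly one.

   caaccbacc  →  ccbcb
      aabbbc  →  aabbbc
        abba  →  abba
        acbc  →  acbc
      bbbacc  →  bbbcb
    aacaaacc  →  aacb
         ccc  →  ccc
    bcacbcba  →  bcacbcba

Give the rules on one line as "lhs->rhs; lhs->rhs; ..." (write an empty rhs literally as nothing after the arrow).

  | caaccbacc => ccbacc => ccbcb
  | aabbbc
  | abba
  | acbc

acc->cb; caa->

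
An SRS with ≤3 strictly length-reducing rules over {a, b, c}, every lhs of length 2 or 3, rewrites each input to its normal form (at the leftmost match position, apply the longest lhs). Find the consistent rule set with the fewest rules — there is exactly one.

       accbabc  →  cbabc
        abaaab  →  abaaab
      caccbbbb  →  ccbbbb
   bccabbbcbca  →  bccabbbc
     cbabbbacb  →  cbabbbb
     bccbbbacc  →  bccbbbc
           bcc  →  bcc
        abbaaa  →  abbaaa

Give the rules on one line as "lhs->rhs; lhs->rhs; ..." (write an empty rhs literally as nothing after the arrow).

  | accbabc => cbabc
  | abaaab
  | caccbbbb => ccbbbb
  | bccabbbcbca => bccabbbc

ac->; bca->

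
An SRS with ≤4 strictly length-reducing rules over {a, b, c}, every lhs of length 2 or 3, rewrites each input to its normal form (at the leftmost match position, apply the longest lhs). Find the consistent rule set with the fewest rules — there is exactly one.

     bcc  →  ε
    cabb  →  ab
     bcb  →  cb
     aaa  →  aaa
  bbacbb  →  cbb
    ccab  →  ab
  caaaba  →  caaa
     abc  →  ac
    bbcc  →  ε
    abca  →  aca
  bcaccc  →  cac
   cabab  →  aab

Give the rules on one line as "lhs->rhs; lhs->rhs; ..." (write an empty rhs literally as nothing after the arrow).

  | bcc => cc => ε
  | cabb => ab
  | bcb => cb
  | aaa

ba->; bc->c; cab->a; cc->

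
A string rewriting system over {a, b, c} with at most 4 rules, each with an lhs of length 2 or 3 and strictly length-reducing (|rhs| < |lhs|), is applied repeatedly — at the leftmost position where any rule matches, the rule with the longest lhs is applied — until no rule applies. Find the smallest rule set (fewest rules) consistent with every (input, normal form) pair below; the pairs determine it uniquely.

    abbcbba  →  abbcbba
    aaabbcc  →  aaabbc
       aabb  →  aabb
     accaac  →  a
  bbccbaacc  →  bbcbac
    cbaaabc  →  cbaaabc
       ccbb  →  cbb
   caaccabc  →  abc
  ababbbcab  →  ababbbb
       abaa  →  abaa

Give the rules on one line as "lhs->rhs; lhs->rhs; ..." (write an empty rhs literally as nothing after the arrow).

  | abbcbba
  | aaabbcc => aaabbc
  | aabb
  | accaac => acaac => aac => a

aac->a; ca->; cc->c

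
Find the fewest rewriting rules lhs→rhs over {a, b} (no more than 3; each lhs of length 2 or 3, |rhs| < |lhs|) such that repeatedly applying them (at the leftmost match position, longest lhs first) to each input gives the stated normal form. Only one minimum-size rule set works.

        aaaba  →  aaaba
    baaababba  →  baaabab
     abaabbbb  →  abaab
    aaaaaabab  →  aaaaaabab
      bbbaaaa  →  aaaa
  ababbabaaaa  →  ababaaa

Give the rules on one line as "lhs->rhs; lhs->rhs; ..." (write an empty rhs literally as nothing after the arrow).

bba->b; bbb->

  | aaaba
  | baaababba => baaabab
  | abaabbbb => abaab
  | aaaaaabab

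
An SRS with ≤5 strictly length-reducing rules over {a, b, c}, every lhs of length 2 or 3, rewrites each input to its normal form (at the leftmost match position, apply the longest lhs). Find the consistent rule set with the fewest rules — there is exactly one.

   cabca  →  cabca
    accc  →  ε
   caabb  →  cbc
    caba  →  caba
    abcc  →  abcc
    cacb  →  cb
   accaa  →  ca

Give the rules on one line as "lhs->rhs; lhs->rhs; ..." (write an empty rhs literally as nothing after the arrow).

aa->c; ac->; acc->a; cbb->bc

  | cabca
  | accc => ac => ε
  | caabb => ccbb => cbc
  | caba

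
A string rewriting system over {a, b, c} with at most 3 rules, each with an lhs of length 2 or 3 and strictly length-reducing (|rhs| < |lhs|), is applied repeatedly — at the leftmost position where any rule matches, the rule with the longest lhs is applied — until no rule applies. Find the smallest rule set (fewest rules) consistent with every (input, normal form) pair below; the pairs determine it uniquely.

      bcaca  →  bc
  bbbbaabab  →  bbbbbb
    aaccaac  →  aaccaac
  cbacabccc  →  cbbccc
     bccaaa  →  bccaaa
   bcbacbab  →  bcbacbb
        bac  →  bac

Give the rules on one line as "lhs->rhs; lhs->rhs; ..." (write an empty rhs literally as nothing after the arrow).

  | bcaca => bc
  | bbbbaabab => bbbbabab => bbbbbab => bbbbbb
  | aaccaac
  | cbacabccc => cbbccc

ab->b; aca->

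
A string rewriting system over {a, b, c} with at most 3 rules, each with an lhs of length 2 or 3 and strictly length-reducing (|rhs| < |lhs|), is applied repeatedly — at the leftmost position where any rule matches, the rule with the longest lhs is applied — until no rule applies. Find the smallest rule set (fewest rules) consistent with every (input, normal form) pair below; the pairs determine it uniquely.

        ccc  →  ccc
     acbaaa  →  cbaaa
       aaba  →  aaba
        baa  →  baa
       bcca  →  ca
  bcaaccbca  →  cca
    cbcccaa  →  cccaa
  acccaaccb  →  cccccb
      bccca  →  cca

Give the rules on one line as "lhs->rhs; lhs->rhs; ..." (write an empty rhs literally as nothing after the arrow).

  | ccc
  | acbaaa => cbaaa
  | aaba
  | baa

ac->c; bc->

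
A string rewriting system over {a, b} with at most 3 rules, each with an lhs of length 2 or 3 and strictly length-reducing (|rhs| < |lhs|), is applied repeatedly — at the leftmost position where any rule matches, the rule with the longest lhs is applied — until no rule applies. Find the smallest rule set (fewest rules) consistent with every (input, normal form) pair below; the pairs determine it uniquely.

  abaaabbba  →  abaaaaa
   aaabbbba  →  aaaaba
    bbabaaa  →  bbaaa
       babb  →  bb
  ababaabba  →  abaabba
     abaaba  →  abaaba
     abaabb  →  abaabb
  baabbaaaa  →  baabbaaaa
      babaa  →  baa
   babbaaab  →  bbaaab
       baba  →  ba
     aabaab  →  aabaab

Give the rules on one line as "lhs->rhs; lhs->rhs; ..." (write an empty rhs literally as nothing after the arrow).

bab->b; bbb->a

  | abaaabbba => abaaaaa
  | aaabbbba => aaaaba
  | bbabaaa => bbaaa
  | babb => bb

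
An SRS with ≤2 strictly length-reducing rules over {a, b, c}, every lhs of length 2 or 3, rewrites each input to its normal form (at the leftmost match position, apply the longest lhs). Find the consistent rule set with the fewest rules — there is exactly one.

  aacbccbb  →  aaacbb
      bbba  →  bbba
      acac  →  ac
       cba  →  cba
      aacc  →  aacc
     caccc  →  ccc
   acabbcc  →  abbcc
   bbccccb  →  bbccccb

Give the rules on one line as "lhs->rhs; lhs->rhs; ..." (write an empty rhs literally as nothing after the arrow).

  | aacbccbb => aaacbb
  | bbba
  | acac => ac
  | cba

ca->; cbc->a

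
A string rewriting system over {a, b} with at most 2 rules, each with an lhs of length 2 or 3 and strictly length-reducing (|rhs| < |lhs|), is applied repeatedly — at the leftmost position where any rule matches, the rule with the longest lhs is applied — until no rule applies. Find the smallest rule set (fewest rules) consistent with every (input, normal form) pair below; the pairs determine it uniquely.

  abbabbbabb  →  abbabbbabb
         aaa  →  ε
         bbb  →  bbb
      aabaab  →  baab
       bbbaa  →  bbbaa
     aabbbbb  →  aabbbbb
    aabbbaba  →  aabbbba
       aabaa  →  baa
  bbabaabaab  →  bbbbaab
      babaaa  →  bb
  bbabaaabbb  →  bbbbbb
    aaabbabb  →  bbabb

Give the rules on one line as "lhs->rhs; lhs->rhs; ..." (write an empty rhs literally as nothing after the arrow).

  | abbabbbabb
  | aaa => ε
  | bbb
  | aabaab => abaab => baab

aaa->; aba->ba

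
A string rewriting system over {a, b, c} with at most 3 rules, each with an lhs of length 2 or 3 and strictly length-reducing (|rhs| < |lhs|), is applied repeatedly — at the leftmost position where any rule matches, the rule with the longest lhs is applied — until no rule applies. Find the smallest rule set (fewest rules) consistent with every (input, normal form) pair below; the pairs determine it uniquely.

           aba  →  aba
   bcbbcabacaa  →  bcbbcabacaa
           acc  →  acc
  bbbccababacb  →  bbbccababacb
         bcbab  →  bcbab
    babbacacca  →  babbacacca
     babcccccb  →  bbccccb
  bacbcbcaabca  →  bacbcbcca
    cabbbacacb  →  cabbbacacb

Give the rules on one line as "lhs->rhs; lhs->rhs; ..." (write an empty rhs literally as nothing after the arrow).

  | aba
  | bcbbcabacaa
  | acc
  | bbbccababacb

aab->; abc->b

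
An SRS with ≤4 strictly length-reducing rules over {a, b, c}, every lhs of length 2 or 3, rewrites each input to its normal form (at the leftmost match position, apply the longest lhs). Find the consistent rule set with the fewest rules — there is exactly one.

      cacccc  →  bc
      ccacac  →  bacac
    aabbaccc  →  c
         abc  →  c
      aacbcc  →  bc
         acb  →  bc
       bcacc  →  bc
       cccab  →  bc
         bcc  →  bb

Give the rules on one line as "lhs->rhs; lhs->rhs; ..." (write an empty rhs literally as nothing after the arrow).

ab->; acb->bc; cc->b

  | cacccc => cabcc => ccc => bc
  | ccacac => bacac
  | aabbaccc => abaccc => accc => abc => c
  | abc => c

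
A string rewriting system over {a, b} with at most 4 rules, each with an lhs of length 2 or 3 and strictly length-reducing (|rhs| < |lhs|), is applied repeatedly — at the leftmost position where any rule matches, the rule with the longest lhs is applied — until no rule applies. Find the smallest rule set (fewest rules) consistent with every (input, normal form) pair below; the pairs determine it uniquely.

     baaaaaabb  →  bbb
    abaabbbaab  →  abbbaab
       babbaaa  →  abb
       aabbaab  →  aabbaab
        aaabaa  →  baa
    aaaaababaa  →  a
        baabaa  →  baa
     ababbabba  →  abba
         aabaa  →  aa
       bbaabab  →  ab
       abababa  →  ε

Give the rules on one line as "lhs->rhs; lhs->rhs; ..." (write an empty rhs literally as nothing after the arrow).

aaa->; aba->; bab->ab

  | baaaaaabb => baaabb => bbb
  | abaabbbaab => abbbaab
  | babbaaa => abbaaa => abb
  | aabbaab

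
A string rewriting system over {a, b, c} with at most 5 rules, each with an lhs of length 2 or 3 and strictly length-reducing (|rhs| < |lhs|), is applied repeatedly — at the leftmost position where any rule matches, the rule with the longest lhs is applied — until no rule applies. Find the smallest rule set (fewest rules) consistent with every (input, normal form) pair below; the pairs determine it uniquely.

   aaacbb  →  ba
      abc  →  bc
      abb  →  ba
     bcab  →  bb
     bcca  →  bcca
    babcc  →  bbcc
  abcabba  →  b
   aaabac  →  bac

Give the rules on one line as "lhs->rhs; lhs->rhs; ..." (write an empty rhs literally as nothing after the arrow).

  | aaacbb => aaabb => aaba => aba => ba
  | abc => bc
  | abb => ba
  | bcab => bcb => bb

ab->b; abb->ba; baa->; cb->b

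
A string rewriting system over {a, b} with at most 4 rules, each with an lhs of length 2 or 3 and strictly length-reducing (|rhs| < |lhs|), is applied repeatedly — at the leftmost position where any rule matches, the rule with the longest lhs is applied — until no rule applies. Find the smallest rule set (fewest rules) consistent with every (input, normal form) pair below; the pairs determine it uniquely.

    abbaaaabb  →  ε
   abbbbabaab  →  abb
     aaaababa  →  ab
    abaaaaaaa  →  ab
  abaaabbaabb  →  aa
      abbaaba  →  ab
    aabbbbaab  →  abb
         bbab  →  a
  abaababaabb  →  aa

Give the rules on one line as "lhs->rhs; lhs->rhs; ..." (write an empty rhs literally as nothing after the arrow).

  | abbaaaabb => abbaaabb => abbaabb => abbabb => abbbb => aab => ε
  | abbbbabaab => aababaab => abaab => abab => abb
  | aaaababa => abababa => abbaba => abbba => aaa => ab
  | abaaaaaaa => abaaaaaa => abaaaaa => abaaaa => abaaa => abaa => aba => ab

aaa->ab; aab->; ba->b; bbb->a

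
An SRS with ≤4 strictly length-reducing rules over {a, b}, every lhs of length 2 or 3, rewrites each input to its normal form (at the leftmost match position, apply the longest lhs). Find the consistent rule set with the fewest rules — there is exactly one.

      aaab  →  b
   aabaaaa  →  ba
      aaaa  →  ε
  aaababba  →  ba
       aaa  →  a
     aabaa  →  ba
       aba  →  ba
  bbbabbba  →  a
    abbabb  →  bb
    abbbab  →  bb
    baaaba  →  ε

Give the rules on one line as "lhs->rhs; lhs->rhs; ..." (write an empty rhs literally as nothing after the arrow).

aa->; ab->b; baa->ba; bba->aa

  | aaab => ab => b
  | aabaaaa => baaaa => baaa => baa => ba
  | aaaa => aa => ε
  | aaababba => ababba => babba => bbba => baa => ba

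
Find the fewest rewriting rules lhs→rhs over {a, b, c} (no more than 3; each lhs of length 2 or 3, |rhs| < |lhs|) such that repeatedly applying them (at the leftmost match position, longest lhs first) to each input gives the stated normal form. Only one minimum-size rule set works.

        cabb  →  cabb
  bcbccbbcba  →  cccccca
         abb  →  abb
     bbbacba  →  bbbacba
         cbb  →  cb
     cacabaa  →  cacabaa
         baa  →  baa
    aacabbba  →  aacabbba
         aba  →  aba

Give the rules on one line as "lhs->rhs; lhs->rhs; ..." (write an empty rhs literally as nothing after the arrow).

bcb->cc; cbb->cb

  | cabb
  | bcbccbbcba => ccccbbcba => ccccbcba => cccccca
  | abb
  | bbbacba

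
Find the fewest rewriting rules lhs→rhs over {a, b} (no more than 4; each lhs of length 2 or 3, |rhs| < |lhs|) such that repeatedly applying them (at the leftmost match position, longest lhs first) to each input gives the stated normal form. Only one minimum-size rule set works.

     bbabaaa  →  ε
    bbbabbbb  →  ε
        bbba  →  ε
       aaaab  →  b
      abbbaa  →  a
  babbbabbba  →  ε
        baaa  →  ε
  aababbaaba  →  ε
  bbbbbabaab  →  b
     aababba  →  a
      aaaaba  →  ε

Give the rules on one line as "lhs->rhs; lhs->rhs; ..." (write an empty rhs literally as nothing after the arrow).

aa->; ab->b; ba->; bb->

  | bbabaaa => abaaa => baaa => aa => ε
  | bbbabbbb => babbbb => bbbb => bb => ε
  | bbba => ba => ε
  | aaaab => aab => b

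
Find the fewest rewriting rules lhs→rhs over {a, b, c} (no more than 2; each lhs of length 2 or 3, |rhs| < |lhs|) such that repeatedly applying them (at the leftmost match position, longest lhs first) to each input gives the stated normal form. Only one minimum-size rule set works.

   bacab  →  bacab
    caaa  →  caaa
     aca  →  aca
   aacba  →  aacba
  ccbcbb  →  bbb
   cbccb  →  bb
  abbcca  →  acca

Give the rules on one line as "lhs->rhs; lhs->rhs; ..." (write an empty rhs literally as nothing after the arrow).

bc->c; ccc->b

  | bacab
  | caaa
  | aca
  | aacba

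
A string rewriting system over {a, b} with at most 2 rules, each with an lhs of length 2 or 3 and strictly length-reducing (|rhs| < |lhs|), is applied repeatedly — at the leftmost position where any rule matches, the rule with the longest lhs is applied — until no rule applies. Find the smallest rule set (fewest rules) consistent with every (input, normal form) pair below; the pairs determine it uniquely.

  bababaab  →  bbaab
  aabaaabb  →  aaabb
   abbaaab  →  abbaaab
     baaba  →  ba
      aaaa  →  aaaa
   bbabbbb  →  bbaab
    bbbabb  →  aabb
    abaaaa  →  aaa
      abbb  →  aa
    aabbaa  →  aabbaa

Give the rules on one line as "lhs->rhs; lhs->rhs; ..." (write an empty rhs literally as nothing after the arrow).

  | bababaab => bbaab
  | aabaaabb => aaabb
  | abbaaab
  | baaba => ba

aba->; bbb->a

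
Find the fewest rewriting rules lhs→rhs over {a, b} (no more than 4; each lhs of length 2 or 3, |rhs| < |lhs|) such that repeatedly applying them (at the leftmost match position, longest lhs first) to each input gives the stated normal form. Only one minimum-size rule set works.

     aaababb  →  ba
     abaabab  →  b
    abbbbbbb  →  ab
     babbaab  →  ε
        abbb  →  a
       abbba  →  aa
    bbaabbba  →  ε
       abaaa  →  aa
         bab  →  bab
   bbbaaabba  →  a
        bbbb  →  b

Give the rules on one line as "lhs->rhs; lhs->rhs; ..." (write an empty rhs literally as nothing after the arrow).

aaa->; aba->; bb->; bbb->

  | aaababb => babb => ba
  | abaabab => abab => b
  | abbbbbbb => abbbb => ab
  | babbaab => baaab => bb => ε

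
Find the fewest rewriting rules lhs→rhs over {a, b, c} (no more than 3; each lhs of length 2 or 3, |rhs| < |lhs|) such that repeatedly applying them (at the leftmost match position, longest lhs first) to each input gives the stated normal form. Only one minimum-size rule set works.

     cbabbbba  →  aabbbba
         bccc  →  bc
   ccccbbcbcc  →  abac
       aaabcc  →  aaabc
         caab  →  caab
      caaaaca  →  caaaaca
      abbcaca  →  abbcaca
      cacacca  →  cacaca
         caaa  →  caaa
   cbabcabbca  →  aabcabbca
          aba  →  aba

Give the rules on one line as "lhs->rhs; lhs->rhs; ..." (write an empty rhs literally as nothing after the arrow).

  | cbabbbba => aabbbba
  | bccc => bcc => bc
  | ccccbbcbcc => cccbbcbcc => ccbbcbcc => cbbcbcc => abcbcc => abacc => abac
  | aaabcc => aaabc

cb->a; cc->c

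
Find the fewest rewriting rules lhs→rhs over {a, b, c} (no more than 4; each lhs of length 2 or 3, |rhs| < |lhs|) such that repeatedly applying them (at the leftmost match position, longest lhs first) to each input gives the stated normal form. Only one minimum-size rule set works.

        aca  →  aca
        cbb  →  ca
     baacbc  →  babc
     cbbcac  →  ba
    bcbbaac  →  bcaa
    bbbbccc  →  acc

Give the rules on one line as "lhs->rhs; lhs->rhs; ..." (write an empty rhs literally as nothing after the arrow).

aac->a; bb->a; cac->ba

  | aca
  | cbb => ca
  | baacbc => babc
  | cbbcac => cacac => baac => ba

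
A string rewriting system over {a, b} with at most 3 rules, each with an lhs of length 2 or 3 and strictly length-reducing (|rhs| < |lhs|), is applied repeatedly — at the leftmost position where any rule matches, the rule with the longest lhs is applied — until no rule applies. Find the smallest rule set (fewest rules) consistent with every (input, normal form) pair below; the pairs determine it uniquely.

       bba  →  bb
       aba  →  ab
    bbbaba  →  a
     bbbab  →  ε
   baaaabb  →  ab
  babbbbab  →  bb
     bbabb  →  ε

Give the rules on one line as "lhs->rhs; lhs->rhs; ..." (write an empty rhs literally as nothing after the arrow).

abb->; ba->b; bbb->ab

  | bba => bb
  | aba => ab
  | bbbaba => ababa => abba => a
  | bbbab => abab => abb => ε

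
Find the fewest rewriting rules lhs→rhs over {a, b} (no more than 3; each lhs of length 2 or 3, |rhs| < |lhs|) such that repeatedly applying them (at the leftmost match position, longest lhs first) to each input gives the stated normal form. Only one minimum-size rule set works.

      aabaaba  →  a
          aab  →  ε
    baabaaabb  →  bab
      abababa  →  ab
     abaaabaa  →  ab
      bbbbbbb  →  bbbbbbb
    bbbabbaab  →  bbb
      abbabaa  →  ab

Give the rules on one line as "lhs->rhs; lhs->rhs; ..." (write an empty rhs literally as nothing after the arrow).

aab->; aba->ab; bba->b

  | aabaaba => aaba => a
  | aab => ε
  | baabaaabb => baaabb => bab
  | abababa => abbaba => abba => ab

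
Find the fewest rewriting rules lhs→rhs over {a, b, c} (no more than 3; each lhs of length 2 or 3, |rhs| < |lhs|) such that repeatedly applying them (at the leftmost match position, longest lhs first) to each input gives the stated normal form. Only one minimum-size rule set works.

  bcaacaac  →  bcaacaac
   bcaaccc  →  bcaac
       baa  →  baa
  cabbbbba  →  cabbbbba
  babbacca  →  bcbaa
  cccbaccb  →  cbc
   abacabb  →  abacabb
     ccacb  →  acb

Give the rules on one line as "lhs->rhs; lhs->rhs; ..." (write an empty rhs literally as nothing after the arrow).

bab->bc; cc->

  | bcaacaac
  | bcaaccc => bcaac
  | baa
  | cabbbbba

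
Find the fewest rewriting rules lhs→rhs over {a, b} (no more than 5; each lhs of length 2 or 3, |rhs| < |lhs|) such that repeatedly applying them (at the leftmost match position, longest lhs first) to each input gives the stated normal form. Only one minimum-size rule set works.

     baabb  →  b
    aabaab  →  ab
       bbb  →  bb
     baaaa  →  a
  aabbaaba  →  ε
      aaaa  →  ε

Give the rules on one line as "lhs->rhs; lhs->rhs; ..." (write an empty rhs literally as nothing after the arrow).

aa->; abb->b; ba->; bbb->bb

  | baabb => abb => b
  | aabaab => baab => ab
  | bbb => bb
  | baaaa => aaa => a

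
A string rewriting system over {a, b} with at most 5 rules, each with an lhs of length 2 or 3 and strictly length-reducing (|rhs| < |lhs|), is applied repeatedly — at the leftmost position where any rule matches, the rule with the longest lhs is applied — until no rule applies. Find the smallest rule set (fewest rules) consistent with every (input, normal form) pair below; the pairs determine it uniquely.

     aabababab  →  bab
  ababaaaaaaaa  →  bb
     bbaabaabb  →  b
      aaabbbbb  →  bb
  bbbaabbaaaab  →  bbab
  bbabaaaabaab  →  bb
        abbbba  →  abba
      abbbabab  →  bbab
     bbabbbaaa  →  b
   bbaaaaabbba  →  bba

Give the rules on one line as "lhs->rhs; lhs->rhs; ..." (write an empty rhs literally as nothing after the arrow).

aa->; aaa->b; aba->b; bbb->b

  | aabababab => bababab => bbbab => bab
  | ababaaaaaaaa => bbaaaaaaaa => bbbaaaaa => baaaaa => bbaa => bb
  | bbaabaabb => bbbaabb => baabb => bbb => b
  | aaabbbbb => bbbbbb => bbbb => bb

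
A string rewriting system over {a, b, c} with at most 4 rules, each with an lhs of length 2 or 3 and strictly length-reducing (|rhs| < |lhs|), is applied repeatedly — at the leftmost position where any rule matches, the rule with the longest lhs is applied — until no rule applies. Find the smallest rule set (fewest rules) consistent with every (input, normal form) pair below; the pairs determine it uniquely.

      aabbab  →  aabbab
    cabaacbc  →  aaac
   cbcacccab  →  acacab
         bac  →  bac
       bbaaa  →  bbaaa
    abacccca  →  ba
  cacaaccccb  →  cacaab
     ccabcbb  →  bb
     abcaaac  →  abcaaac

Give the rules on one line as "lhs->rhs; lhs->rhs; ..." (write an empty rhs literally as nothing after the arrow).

aba->b; cb->a; cc->

  | aabbab
  | cabaacbc => cbacbc => aacbc => aaac
  | cbcacccab => acacccab => acacab
  | bac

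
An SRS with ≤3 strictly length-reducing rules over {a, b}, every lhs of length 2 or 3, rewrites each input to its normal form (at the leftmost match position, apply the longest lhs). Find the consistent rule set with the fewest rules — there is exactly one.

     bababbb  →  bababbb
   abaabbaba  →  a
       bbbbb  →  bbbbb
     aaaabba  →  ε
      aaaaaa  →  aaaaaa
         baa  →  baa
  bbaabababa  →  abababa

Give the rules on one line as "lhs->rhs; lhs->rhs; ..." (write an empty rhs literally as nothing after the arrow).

aab->b; bba->

  | bababbb
  | abaabbaba => abbbaba => abba => a
  | bbbbb
  | aaaabba => aabba => bba => ε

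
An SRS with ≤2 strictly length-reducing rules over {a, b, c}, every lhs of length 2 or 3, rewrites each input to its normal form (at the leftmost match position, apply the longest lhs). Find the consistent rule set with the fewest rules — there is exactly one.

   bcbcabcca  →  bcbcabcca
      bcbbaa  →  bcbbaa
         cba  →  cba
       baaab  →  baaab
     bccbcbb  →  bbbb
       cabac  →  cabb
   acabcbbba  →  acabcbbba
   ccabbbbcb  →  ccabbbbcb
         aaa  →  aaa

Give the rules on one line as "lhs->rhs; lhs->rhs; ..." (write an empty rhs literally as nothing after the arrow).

  | bcbcabcca
  | bcbbaa
  | cba
  | baaab

bac->bb; ccb->a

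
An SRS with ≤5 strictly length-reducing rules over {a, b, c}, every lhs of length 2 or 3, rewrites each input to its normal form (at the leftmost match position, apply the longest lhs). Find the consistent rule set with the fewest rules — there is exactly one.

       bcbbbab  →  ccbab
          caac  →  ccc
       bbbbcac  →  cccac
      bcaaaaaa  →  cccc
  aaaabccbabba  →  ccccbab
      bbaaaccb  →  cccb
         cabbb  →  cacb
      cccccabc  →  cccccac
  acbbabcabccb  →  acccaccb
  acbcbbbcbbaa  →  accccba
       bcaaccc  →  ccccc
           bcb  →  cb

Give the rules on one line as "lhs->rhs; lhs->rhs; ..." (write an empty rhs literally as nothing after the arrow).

  | bcbbbab => cbbbab => ccbab
  | caac => ccc
  | bbbbcac => cbbcac => cccac
  | bcaaaaaa => caaaaaa => ccaaaa => cccaa => cccc

aa->c; bb->c; bba->b; bc->c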